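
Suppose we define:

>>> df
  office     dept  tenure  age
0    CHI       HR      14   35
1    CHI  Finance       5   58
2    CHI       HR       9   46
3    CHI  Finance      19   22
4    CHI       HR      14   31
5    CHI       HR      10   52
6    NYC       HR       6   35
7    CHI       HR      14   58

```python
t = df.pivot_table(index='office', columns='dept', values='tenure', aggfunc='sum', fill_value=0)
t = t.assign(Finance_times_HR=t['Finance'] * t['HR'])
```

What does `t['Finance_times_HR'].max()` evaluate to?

pivot: rows=office, cols=dept, sum(tenure):
dept    Finance  HR
office             
CHI          24  61
NYC           0   6
add column Finance_times_HR = t['Finance'] * t['HR']:
dept    Finance  HR  Finance_times_HR
office                               
CHI          24  61              1464
NYC           0   6                 0
Then the max of column 'Finance_times_HR': 1464

1464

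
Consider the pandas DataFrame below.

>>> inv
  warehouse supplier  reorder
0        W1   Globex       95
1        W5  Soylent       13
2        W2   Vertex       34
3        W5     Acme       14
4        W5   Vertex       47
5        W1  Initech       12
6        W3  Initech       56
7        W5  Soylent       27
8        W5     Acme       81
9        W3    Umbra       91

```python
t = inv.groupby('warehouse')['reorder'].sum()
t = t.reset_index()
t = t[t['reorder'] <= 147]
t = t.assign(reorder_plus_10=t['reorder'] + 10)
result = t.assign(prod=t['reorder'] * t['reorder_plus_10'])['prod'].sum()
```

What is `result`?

group by warehouse, sum of reorder:
warehouse
W1    107
W2     34
W3    147
W5    182
Name: reorder, dtype: int64
reset_index():
  warehouse  reorder
0        W1      107
1        W2       34
2        W3      147
3        W5      182
filter rows where reorder <= 147:
  warehouse  reorder
0        W1      107
1        W2       34
2        W3      147
add column reorder_plus_10 = t['reorder'] + 10:
  warehouse  reorder  reorder_plus_10
0        W1      107              117
1        W2       34               44
2        W3      147              157
add column prod = t['reorder'] * t['reorder_plus_10']:
  warehouse  reorder  reorder_plus_10   prod
0        W1      107              117  12519
1        W2       34               44   1496
2        W3      147              157  23079
So sum() = 37094.

37094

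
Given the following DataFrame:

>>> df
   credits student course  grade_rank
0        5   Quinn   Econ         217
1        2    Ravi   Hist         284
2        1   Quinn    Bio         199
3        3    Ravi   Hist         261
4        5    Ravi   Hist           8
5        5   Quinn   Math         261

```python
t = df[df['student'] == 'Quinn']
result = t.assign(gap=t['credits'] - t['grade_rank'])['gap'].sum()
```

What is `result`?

-666

filter rows where student == 'Quinn':
   credits student course  grade_rank
0        5   Quinn   Econ         217
2        1   Quinn    Bio         199
5        5   Quinn   Math         261
add column gap = t['credits'] - t['grade_rank']:
   credits student course  grade_rank  gap
0        5   Quinn   Econ         217 -212
2        1   Quinn    Bio         199 -198
5        5   Quinn   Math         261 -256
So sum() = -666.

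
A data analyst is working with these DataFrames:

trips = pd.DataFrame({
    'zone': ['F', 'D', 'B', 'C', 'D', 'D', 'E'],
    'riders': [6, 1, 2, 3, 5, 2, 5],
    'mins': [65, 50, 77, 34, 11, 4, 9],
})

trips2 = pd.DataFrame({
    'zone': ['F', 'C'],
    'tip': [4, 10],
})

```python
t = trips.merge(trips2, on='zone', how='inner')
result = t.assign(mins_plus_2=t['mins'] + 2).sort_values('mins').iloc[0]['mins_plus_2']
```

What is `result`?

36

merge on 'zone' (how='inner') → 2 rows:
  zone  riders  mins  tip
0    F       6    65    4
1    C       3    34   10
add column mins_plus_2 = t['mins'] + 2:
  zone  riders  mins  tip  mins_plus_2
0    F       6    65    4           67
1    C       3    34   10           36
sort by mins:
  zone  riders  mins  tip  mins_plus_2
1    C       3    34   10           36
0    F       6    65    4           67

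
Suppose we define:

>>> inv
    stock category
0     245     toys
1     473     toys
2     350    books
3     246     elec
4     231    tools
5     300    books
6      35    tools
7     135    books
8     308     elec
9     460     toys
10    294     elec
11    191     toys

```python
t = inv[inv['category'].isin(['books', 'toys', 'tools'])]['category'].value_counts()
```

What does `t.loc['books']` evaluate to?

filter rows where category in ['books', 'toys', 'tools']:
    stock category
0     245     toys
1     473     toys
2     350    books
4     231    tools
5     300    books
6      35    tools
7     135    books
9     460     toys
11    191     toys
value_counts of category:
category
toys     4
books    3
tools    2
Name: count, dtype: int64
value at index 'books' → 3

3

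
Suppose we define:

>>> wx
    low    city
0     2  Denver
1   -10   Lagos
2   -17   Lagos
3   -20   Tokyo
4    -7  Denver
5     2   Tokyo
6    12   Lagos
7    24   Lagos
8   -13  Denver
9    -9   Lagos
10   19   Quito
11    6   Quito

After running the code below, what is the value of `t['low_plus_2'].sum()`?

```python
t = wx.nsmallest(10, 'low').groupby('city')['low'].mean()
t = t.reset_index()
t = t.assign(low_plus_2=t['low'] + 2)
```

take 10 rows with smallest low:
    low    city
3   -20   Tokyo
2   -17   Lagos
8   -13  Denver
1   -10   Lagos
9    -9   Lagos
4    -7  Denver
0     2  Denver
5     2   Tokyo
11    6   Quito
6    12   Lagos
group by city, mean of low:
city
Denver   -6.0
Lagos    -6.0
Quito     6.0
Tokyo    -9.0
Name: low, dtype: float64
reset_index():
     city  low
0  Denver -6.0
1   Lagos -6.0
2   Quito  6.0
3   Tokyo -9.0
add column low_plus_2 = t['low'] + 2:
     city  low  low_plus_2
0  Denver -6.0        -4.0
1   Lagos -6.0        -4.0
2   Quito  6.0         8.0
3   Tokyo -9.0        -7.0
sum of column 'low_plus_2' → -7.0

-7.0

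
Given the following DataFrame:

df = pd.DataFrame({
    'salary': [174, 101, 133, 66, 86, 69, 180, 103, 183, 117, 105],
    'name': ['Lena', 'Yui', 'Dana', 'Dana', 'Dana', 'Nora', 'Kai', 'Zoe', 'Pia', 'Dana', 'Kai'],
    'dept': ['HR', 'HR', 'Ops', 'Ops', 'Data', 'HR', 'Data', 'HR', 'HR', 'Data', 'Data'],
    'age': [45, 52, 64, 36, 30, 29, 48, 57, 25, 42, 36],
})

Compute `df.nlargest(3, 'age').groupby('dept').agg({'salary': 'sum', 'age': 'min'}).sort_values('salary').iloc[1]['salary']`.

take 3 rows with largest age:
   salary  name dept  age
2     133  Dana  Ops   64
7     103   Zoe   HR   57
1     101   Yui   HR   52
group by dept: sum(salary), min(age):
      salary  age
dept             
HR       204   52
Ops      133   64
sort by salary:
      salary  age
dept             
Ops      133   64
HR       204   52

204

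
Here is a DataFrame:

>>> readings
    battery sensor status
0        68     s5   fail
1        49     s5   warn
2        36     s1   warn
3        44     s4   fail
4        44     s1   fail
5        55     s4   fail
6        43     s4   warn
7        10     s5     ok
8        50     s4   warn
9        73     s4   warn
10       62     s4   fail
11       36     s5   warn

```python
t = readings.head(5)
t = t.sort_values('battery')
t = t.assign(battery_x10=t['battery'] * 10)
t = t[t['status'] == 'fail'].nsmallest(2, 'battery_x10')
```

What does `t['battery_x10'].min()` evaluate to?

take first 5 rows:
   battery sensor status
0       68     s5   fail
1       49     s5   warn
2       36     s1   warn
3       44     s4   fail
4       44     s1   fail
sort by battery:
   battery sensor status
2       36     s1   warn
3       44     s4   fail
4       44     s1   fail
1       49     s5   warn
0       68     s5   fail
add column battery_x10 = t['battery'] * 10:
   battery sensor status  battery_x10
2       36     s1   warn          360
3       44     s4   fail          440
4       44     s1   fail          440
1       49     s5   warn          490
0       68     s5   fail          680
filter rows where status == 'fail':
   battery sensor status  battery_x10
3       44     s4   fail          440
4       44     s1   fail          440
0       68     s5   fail          680
take 2 rows with smallest battery_x10:
   battery sensor status  battery_x10
3       44     s4   fail          440
4       44     s1   fail          440
Then the min of column 'battery_x10': 440

440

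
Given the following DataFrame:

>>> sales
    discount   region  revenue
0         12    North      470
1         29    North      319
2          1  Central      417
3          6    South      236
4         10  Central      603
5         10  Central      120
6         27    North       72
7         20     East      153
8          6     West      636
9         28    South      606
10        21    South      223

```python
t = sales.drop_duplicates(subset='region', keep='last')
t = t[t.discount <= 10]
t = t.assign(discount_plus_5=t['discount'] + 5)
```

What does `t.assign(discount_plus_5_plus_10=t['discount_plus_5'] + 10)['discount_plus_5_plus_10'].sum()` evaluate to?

drop duplicate region (keep=last):
    discount   region  revenue
5         10  Central      120
6         27    North       72
7         20     East      153
8          6     West      636
10        21    South      223
filter rows where discount <= 10:
   discount   region  revenue
5        10  Central      120
8         6     West      636
add column discount_plus_5 = t['discount'] + 5:
   discount   region  revenue  discount_plus_5
5        10  Central      120               15
8         6     West      636               11
add column discount_plus_5_plus_10 = t['discount_plus_5'] + 10:
   discount   region  revenue  discount_plus_5  discount_plus_5_plus_10
5        10  Central      120               15                       25
8         6     West      636               11                       21
Reading off the sum of column 'discount_plus_5_plus_10', we get 46.

46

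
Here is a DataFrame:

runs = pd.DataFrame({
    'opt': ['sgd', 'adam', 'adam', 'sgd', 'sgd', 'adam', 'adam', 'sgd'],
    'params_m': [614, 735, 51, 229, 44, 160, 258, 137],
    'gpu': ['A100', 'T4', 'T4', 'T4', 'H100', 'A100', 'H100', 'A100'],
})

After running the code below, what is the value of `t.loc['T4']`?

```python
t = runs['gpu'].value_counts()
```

value_counts of gpu:
gpu
A100    3
T4      3
H100    2
Name: count, dtype: int64
So loc['T4'] = 3.

3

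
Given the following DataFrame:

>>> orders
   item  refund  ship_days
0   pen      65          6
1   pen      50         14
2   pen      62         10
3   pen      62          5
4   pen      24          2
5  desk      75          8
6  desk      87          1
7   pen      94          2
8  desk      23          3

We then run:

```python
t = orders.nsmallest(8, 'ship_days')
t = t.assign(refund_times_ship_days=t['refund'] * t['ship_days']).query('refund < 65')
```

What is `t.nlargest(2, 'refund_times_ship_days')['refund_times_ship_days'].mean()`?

take 8 rows with smallest ship_days:
   item  refund  ship_days
6  desk      87          1
4   pen      24          2
7   pen      94          2
8  desk      23          3
3   pen      62          5
0   pen      65          6
5  desk      75          8
2   pen      62         10
add column refund_times_ship_days = t['refund'] * t['ship_days']:
   item  refund  ship_days  refund_times_ship_days
6  desk      87          1                      87
4   pen      24          2                      48
7   pen      94          2                     188
8  desk      23          3                      69
3   pen      62          5                     310
0   pen      65          6                     390
5  desk      75          8                     600
2   pen      62         10                     620
filter rows where refund < 65:
   item  refund  ship_days  refund_times_ship_days
4   pen      24          2                      48
8  desk      23          3                      69
3   pen      62          5                     310
2   pen      62         10                     620
take 2 rows with largest refund_times_ship_days:
  item  refund  ship_days  refund_times_ship_days
2  pen      62         10                     620
3  pen      62          5                     310
Taking the mean of column 'refund_times_ship_days' gives 465.0.

465.0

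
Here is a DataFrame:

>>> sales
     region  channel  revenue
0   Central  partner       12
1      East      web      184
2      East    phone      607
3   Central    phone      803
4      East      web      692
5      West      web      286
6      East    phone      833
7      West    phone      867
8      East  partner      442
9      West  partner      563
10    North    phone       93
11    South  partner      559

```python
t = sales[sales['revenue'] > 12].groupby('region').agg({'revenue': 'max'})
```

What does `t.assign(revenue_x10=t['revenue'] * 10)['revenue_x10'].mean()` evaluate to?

filter rows where revenue > 12:
     region  channel  revenue
1      East      web      184
2      East    phone      607
3   Central    phone      803
4      East      web      692
5      West      web      286
6      East    phone      833
7      West    phone      867
8      East  partner      442
9      West  partner      563
10    North    phone       93
11    South  partner      559
group by region, max of revenue:
         revenue
region          
Central      803
East         833
North         93
South        559
West         867
add column revenue_x10 = t['revenue'] * 10:
         revenue  revenue_x10
region                       
Central      803         8030
East         833         8330
North         93          930
South        559         5590
West         867         8670
mean of column 'revenue_x10' → 6310.0

6310.0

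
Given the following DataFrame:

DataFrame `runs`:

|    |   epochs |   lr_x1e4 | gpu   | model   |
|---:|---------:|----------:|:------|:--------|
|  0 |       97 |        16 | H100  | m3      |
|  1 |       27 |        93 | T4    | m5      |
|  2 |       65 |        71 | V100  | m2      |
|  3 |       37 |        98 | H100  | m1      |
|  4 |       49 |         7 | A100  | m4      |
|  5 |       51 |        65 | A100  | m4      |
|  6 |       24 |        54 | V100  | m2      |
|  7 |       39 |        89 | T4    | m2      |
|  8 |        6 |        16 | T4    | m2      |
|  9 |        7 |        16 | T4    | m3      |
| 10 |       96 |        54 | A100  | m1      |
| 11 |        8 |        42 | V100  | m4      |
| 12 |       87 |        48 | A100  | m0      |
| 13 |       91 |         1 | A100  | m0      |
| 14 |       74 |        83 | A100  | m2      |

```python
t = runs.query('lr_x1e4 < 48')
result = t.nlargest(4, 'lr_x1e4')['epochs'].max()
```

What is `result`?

filter rows where lr_x1e4 < 48:
    epochs  lr_x1e4   gpu model
0       97       16  H100    m3
4       49        7  A100    m4
8        6       16    T4    m2
9        7       16    T4    m3
11       8       42  V100    m4
13      91        1  A100    m0
take 4 rows with largest lr_x1e4:
    epochs  lr_x1e4   gpu model
11       8       42  V100    m4
0       97       16  H100    m3
8        6       16    T4    m2
9        7       16    T4    m3

97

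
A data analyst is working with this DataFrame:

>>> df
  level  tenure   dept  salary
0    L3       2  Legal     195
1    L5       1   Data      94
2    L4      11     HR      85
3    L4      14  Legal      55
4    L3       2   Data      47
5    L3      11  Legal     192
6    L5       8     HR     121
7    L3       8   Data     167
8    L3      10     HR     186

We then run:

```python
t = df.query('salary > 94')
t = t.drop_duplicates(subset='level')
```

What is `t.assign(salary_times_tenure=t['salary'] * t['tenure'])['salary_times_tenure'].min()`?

filter rows where salary > 94:
  level  tenure   dept  salary
0    L3       2  Legal     195
5    L3      11  Legal     192
6    L5       8     HR     121
7    L3       8   Data     167
8    L3      10     HR     186
drop duplicate level (keep=first):
  level  tenure   dept  salary
0    L3       2  Legal     195
6    L5       8     HR     121
add column salary_times_tenure = t['salary'] * t['tenure']:
  level  tenure   dept  salary  salary_times_tenure
0    L3       2  Legal     195                  390
6    L5       8     HR     121                  968
min of column 'salary_times_tenure' → 390

390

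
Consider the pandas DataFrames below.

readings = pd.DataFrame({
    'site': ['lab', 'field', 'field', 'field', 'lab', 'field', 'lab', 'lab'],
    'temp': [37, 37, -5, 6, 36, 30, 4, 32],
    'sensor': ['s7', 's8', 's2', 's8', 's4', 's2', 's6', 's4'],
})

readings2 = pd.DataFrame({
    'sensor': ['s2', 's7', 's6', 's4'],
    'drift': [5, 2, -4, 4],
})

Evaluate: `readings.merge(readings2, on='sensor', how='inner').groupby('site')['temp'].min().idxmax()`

merge on 'sensor' (how='inner') → 6 rows:
    site  temp sensor  drift
0    lab    37     s7      2
1  field    -5     s2      5
2    lab    36     s4      4
3  field    30     s2      5
4    lab     4     s6     -4
5    lab    32     s4      4
group by site, min of temp:
site
field   -5
lab      4
Name: temp, dtype: int64

lab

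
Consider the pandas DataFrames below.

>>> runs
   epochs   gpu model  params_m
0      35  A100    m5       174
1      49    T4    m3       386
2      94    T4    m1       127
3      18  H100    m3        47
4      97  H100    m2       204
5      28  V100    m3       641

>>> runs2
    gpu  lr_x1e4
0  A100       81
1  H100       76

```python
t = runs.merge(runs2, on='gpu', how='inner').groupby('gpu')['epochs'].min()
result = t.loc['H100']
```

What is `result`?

merge on 'gpu' (how='inner') → 3 rows:
   epochs   gpu model  params_m  lr_x1e4
0      35  A100    m5       174       81
1      18  H100    m3        47       76
2      97  H100    m2       204       76
group by gpu, min of epochs:
gpu
A100    35
H100    18
Name: epochs, dtype: int64
Finally, value at index 'H100' = 18.

18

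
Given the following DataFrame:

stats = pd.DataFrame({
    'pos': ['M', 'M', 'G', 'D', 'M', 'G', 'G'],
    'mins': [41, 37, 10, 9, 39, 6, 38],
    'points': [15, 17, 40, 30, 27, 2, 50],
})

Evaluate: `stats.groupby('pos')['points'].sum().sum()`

group by pos, sum of points:
pos
D    30
G    92
M    59
Name: points, dtype: int64
Finally, sum of the resulting series = 181.

181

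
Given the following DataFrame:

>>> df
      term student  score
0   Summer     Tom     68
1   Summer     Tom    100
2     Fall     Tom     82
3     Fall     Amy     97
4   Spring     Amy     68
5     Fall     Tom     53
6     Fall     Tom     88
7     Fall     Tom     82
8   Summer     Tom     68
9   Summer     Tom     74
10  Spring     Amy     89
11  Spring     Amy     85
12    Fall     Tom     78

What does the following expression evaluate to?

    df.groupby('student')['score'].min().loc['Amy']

group by student, min of score:
student
Amy    68
Tom    53
Name: score, dtype: int64
So loc['Amy'] = 68.

68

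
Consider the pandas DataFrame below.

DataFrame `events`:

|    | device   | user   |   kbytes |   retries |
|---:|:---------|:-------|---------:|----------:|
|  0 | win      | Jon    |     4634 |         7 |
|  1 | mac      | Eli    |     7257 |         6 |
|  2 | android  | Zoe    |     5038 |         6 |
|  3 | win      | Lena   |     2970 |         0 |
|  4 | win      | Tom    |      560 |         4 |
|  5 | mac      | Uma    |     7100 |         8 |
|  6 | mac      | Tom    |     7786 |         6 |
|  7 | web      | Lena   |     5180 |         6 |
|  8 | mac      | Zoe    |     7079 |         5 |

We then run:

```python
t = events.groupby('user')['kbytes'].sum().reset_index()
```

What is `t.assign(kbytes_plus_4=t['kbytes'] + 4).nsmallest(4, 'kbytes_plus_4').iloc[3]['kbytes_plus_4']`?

8154

group by user, sum of kbytes:
user
Eli      7257
Jon      4634
Lena     8150
Tom      8346
Uma      7100
Zoe     12117
Name: kbytes, dtype: int64
reset_index():
   user  kbytes
0   Eli    7257
1   Jon    4634
2  Lena    8150
3   Tom    8346
4   Uma    7100
5   Zoe   12117
add column kbytes_plus_4 = t['kbytes'] + 4:
   user  kbytes  kbytes_plus_4
0   Eli    7257           7261
1   Jon    4634           4638
2  Lena    8150           8154
3   Tom    8346           8350
4   Uma    7100           7104
5   Zoe   12117          12121
take 4 rows with smallest kbytes_plus_4:
   user  kbytes  kbytes_plus_4
1   Jon    4634           4638
4   Uma    7100           7104
0   Eli    7257           7261
2  Lena    8150           8154
Hence 8154.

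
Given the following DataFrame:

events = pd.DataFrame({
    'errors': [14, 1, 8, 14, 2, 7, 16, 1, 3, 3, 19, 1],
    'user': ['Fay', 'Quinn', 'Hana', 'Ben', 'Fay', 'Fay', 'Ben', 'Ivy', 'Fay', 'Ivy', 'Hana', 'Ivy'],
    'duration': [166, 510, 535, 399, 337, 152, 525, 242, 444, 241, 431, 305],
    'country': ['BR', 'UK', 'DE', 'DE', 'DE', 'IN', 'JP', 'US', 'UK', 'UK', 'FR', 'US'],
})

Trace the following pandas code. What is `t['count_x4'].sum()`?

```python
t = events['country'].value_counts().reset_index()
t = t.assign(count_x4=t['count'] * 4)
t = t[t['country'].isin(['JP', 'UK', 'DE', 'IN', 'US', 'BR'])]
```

44

value_counts of country:
country
UK    3
DE    3
US    2
BR    1
IN    1
JP    1
FR    1
Name: count, dtype: int64
reset_index():
  country  count
0      UK      3
1      DE      3
2      US      2
3      BR      1
4      IN      1
5      JP      1
6      FR      1
add column count_x4 = t['count'] * 4:
  country  count  count_x4
0      UK      3        12
1      DE      3        12
2      US      2         8
3      BR      1         4
4      IN      1         4
5      JP      1         4
6      FR      1         4
filter rows where country in ['JP', 'UK', 'DE', 'IN', 'US', 'BR']:
  country  count  count_x4
0      UK      3        12
1      DE      3        12
2      US      2         8
3      BR      1         4
4      IN      1         4
5      JP      1         4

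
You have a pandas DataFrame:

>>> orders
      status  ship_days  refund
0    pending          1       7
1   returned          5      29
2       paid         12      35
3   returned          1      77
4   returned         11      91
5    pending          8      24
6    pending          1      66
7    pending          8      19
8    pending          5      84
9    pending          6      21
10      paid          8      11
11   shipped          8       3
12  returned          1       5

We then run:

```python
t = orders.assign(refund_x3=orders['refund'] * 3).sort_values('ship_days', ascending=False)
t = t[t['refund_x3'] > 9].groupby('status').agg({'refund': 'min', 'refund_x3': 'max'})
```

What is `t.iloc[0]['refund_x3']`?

105

add column refund_x3 = orders['refund'] * 3:
      status  ship_days  refund  refund_x3
0    pending          1       7         21
1   returned          5      29         87
2       paid         12      35        105
3   returned          1      77        231
4   returned         11      91        273
5    pending          8      24         72
6    pending          1      66        198
7    pending          8      19         57
8    pending          5      84        252
9    pending          6      21         63
10      paid          8      11         33
11   shipped          8       3          9
12  returned          1       5         15
sort by ship_days descending:
      status  ship_days  refund  refund_x3
2       paid         12      35        105
4   returned         11      91        273
5    pending          8      24         72
7    pending          8      19         57
10      paid          8      11         33
11   shipped          8       3          9
9    pending          6      21         63
1   returned          5      29         87
8    pending          5      84        252
0    pending          1       7         21
3   returned          1      77        231
6    pending          1      66        198
12  returned          1       5         15
filter rows where refund_x3 > 9:
      status  ship_days  refund  refund_x3
2       paid         12      35        105
4   returned         11      91        273
5    pending          8      24         72
7    pending          8      19         57
10      paid          8      11         33
9    pending          6      21         63
1   returned          5      29         87
8    pending          5      84        252
0    pending          1       7         21
3   returned          1      77        231
6    pending          1      66        198
12  returned          1       5         15
group by status: min(refund), max(refund_x3):
          refund  refund_x3
status                     
paid          11        105
pending        7        252
returned       5        273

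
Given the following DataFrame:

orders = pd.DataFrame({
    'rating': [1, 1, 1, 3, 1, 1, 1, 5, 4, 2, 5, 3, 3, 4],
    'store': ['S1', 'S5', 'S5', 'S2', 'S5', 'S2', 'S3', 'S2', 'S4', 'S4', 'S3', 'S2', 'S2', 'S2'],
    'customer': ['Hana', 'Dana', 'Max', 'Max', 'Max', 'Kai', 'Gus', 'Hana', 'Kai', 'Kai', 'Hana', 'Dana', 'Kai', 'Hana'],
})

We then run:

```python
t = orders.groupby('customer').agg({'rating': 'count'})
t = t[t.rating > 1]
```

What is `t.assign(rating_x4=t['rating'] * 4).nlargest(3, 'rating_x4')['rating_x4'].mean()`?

14.6666666667

group by customer, count of rating:
          rating
customer        
Dana           2
Gus            1
Hana           4
Kai            4
Max            3
filter rows where rating > 1:
          rating
customer        
Dana           2
Hana           4
Kai            4
Max            3
add column rating_x4 = t['rating'] * 4:
          rating  rating_x4
customer                   
Dana           2          8
Hana           4         16
Kai            4         16
Max            3         12
take 3 rows with largest rating_x4:
          rating  rating_x4
customer                   
Hana           4         16
Kai            4         16
Max            3         12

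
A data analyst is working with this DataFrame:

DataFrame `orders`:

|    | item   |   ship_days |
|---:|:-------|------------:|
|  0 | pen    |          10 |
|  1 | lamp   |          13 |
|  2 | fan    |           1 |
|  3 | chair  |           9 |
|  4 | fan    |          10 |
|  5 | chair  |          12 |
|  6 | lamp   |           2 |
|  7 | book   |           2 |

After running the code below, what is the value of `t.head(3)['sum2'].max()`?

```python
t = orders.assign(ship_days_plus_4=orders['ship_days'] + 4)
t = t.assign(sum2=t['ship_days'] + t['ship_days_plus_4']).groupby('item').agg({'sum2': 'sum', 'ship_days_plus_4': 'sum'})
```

50

add column ship_days_plus_4 = orders['ship_days'] + 4:
    item  ship_days  ship_days_plus_4
0    pen         10                14
1   lamp         13                17
2    fan          1                 5
3  chair          9                13
4    fan         10                14
5  chair         12                16
6   lamp          2                 6
7   book          2                 6
add column sum2 = t['ship_days'] + t['ship_days_plus_4']:
    item  ship_days  ship_days_plus_4  sum2
0    pen         10                14    24
1   lamp         13                17    30
2    fan          1                 5     6
3  chair          9                13    22
4    fan         10                14    24
5  chair         12                16    28
6   lamp          2                 6     8
7   book          2                 6     8
group by item: sum(sum2), sum(ship_days_plus_4):
       sum2  ship_days_plus_4
item                         
book      8                 6
chair    50                29
fan      30                19
lamp     38                23
pen      24                14
take first 3 rows:
       sum2  ship_days_plus_4
item                         
book      8                 6
chair    50                29
fan      30                19
Taking the max of column 'sum2' gives 50.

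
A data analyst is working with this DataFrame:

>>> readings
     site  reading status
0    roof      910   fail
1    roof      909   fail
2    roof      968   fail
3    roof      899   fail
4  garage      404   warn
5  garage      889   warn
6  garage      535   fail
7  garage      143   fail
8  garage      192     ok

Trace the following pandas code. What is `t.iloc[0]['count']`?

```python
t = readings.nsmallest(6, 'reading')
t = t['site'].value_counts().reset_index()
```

take 6 rows with smallest reading:
     site  reading status
7  garage      143   fail
8  garage      192     ok
4  garage      404   warn
6  garage      535   fail
5  garage      889   warn
3    roof      899   fail
value_counts of site:
site
garage    5
roof      1
Name: count, dtype: int64
reset_index():
     site  count
0  garage      5
1    roof      1

5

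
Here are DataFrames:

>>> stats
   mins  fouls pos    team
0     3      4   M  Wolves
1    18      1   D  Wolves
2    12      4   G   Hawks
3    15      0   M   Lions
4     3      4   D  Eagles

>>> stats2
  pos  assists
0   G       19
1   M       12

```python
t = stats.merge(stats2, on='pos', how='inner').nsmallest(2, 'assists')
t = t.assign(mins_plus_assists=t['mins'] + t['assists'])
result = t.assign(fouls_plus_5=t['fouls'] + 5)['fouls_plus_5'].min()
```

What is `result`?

merge on 'pos' (how='inner') → 3 rows:
   mins  fouls pos    team  assists
0     3      4   M  Wolves       12
1    12      4   G   Hawks       19
2    15      0   M   Lions       12
take 2 rows with smallest assists:
   mins  fouls pos    team  assists
0     3      4   M  Wolves       12
2    15      0   M   Lions       12
add column mins_plus_assists = t['mins'] + t['assists']:
   mins  fouls pos    team  assists  mins_plus_assists
0     3      4   M  Wolves       12                 15
2    15      0   M   Lions       12                 27
add column fouls_plus_5 = t['fouls'] + 5:
   mins  fouls pos    team  assists  mins_plus_assists  fouls_plus_5
0     3      4   M  Wolves       12                 15             9
2    15      0   M   Lions       12                 27             5
So min() = 5.

5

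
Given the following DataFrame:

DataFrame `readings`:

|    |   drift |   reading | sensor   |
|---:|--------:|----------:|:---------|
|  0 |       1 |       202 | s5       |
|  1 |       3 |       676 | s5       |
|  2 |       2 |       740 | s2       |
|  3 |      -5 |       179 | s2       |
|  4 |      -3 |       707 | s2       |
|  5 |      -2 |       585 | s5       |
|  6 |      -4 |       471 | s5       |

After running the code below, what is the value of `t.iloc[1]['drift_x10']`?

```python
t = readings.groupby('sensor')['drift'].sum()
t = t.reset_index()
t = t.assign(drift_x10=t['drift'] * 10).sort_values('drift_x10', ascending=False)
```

-60

group by sensor, sum of drift:
sensor
s2   -6
s5   -2
Name: drift, dtype: int64
reset_index():
  sensor  drift
0     s2     -6
1     s5     -2
add column drift_x10 = t['drift'] * 10:
  sensor  drift  drift_x10
0     s2     -6        -60
1     s5     -2        -20
sort by drift_x10 descending:
  sensor  drift  drift_x10
1     s5     -2        -20
0     s2     -6        -60
value at position 1, column 'drift_x10' → -60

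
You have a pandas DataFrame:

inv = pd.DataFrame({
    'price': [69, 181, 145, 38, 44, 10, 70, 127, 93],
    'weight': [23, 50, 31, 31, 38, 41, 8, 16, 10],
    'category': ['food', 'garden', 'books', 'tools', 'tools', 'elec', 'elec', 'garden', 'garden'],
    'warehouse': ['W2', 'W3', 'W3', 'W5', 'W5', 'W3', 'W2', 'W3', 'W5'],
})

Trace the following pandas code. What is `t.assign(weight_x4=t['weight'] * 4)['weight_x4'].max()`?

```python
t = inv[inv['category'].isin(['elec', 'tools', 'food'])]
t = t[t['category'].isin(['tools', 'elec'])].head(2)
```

filter rows where category in ['elec', 'tools', 'food']:
   price  weight category warehouse
0     69      23     food        W2
3     38      31    tools        W5
4     44      38    tools        W5
5     10      41     elec        W3
6     70       8     elec        W2
filter rows where category in ['tools', 'elec']:
   price  weight category warehouse
3     38      31    tools        W5
4     44      38    tools        W5
5     10      41     elec        W3
6     70       8     elec        W2
take first 2 rows:
   price  weight category warehouse
3     38      31    tools        W5
4     44      38    tools        W5
add column weight_x4 = t['weight'] * 4:
   price  weight category warehouse  weight_x4
3     38      31    tools        W5        124
4     44      38    tools        W5        152
Reading off the max of column 'weight_x4', we get 152.

152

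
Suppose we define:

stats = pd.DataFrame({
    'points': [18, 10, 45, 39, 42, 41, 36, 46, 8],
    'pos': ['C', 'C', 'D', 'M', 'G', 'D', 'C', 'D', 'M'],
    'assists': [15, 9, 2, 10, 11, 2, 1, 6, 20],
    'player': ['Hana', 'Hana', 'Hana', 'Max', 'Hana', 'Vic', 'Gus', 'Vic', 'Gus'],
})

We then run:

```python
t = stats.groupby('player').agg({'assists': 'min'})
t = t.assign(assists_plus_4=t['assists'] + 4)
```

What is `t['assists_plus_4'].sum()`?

group by player, min of assists:
        assists
player         
Gus           1
Hana          2
Max          10
Vic           2
add column assists_plus_4 = t['assists'] + 4:
        assists  assists_plus_4
player                         
Gus           1               5
Hana          2               6
Max          10              14
Vic           2               6
Hence 31.

31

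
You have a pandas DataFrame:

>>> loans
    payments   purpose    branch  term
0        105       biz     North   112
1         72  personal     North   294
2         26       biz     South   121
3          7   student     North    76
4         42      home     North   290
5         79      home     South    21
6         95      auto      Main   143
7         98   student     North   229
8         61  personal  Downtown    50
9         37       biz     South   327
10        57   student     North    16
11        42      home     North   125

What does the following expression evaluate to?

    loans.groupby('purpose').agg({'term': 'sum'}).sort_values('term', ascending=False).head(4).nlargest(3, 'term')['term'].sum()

group by purpose, sum of term:
          term
purpose       
auto       143
biz        560
home       436
personal   344
student    321
sort by term descending:
          term
purpose       
biz        560
home       436
personal   344
student    321
auto       143
take first 4 rows:
          term
purpose       
biz        560
home       436
personal   344
student    321
take 3 rows with largest term:
          term
purpose       
biz        560
home       436
personal   344
Reading off the sum of column 'term', we get 1340.

1340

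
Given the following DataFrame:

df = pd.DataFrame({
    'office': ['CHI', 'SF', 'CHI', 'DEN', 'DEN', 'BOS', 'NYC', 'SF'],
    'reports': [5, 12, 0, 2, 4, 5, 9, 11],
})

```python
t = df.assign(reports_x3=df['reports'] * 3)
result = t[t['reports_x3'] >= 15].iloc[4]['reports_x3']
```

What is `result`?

33

add column reports_x3 = df['reports'] * 3:
  office  reports  reports_x3
0    CHI        5          15
1     SF       12          36
2    CHI        0           0
3    DEN        2           6
4    DEN        4          12
5    BOS        5          15
6    NYC        9          27
7     SF       11          33
filter rows where reports_x3 >= 15:
  office  reports  reports_x3
0    CHI        5          15
1     SF       12          36
5    BOS        5          15
6    NYC        9          27
7     SF       11          33
So iloc[4]['reports_x3'] = 33.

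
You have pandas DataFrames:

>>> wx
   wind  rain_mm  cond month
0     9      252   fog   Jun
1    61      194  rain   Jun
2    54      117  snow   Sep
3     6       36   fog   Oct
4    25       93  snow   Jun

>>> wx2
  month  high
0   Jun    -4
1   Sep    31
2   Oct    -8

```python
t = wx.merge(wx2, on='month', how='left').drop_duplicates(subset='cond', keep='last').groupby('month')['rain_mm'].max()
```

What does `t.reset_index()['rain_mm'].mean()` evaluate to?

115.0

merge on 'month' (how='left') → 5 rows:
   wind  rain_mm  cond month  high
0     9      252   fog   Jun    -4
1    61      194  rain   Jun    -4
2    54      117  snow   Sep    31
3     6       36   fog   Oct    -8
4    25       93  snow   Jun    -4
drop duplicate cond (keep=last):
   wind  rain_mm  cond month  high
1    61      194  rain   Jun    -4
3     6       36   fog   Oct    -8
4    25       93  snow   Jun    -4
group by month, max of rain_mm:
month
Jun    194
Oct     36
Name: rain_mm, dtype: int64
reset_index():
  month  rain_mm
0   Jun      194
1   Oct       36
Then the mean of column 'rain_mm': 115.0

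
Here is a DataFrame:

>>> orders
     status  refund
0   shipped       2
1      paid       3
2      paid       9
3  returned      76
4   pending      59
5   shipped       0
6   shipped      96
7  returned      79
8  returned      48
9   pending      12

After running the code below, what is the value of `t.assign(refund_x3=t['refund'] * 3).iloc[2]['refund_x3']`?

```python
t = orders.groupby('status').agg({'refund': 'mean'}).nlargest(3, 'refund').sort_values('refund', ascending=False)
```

group by status, mean of refund:
             refund
status             
paid       6.000000
pending   35.500000
returned  67.666667
shipped   32.666667
take 3 rows with largest refund:
             refund
status             
returned  67.666667
pending   35.500000
shipped   32.666667
sort by refund descending:
             refund
status             
returned  67.666667
pending   35.500000
shipped   32.666667
add column refund_x3 = t['refund'] * 3:
             refund  refund_x3
status                        
returned  67.666667      203.0
pending   35.500000      106.5
shipped   32.666667       98.0
Taking the value at position 2, column 'refund_x3' gives 98.0.

98.0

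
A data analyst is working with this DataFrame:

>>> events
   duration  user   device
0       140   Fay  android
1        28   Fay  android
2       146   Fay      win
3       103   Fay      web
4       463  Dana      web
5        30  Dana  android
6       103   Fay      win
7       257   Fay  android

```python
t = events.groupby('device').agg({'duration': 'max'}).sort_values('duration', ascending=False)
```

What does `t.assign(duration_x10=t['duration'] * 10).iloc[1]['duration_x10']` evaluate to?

group by device, max of duration:
         duration
device           
android       257
web           463
win           146
sort by duration descending:
         duration
device           
web           463
android       257
win           146
add column duration_x10 = t['duration'] * 10:
         duration  duration_x10
device                         
web           463          4630
android       257          2570
win           146          1460
Hence 2570.

2570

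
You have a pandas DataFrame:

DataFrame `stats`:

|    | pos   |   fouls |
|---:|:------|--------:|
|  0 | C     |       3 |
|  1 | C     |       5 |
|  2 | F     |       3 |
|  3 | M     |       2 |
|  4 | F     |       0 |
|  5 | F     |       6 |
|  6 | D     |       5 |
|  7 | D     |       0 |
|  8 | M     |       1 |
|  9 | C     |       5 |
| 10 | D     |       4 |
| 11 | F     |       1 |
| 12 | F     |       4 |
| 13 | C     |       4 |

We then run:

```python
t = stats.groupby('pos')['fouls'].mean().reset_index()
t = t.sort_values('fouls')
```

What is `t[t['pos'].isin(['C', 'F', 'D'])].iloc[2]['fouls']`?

4.25

group by pos, mean of fouls:
pos
C    4.25
D    3.00
F    2.80
M    1.50
Name: fouls, dtype: float64
reset_index():
  pos  fouls
0   C   4.25
1   D   3.00
2   F   2.80
3   M   1.50
sort by fouls:
  pos  fouls
3   M   1.50
2   F   2.80
1   D   3.00
0   C   4.25
filter rows where pos in ['C', 'F', 'D']:
  pos  fouls
2   F   2.80
1   D   3.00
0   C   4.25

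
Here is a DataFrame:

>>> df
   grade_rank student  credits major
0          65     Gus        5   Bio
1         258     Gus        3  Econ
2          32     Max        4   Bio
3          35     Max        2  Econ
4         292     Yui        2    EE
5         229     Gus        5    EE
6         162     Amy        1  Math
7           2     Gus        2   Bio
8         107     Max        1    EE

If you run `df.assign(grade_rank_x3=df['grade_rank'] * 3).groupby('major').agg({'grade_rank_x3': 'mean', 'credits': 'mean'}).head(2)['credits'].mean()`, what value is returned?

3.16666666667

add column grade_rank_x3 = df['grade_rank'] * 3:
   grade_rank student  credits major  grade_rank_x3
0          65     Gus        5   Bio            195
1         258     Gus        3  Econ            774
2          32     Max        4   Bio             96
3          35     Max        2  Econ            105
4         292     Yui        2    EE            876
5         229     Gus        5    EE            687
6         162     Amy        1  Math            486
7           2     Gus        2   Bio              6
8         107     Max        1    EE            321
group by major: mean(grade_rank_x3), mean(credits):
       grade_rank_x3   credits
major                         
Bio             99.0  3.666667
EE             628.0  2.666667
Econ           439.5  2.500000
Math           486.0  1.000000
take first 2 rows:
       grade_rank_x3   credits
major                         
Bio             99.0  3.666667
EE             628.0  2.666667
mean of column 'credits' → 3.16666666667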